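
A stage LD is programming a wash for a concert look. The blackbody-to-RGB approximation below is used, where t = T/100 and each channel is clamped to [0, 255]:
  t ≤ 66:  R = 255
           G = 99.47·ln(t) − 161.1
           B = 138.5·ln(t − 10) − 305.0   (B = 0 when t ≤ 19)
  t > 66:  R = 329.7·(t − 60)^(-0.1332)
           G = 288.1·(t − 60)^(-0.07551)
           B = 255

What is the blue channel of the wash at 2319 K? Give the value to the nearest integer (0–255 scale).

t = 2319/100 = 23.19; the t ≤ 66 branch applies.
B = 138.5·ln(23.19 − 10) − 305.0 = 138.5·ln 13.19 − 305.0 = 138.5·2.5795 − 305.0 = 52.255.
Rounded: 52.

52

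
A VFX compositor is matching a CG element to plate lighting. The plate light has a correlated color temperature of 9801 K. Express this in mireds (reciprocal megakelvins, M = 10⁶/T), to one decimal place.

102.0 mireds

M = 10⁶ / 9801 = 102.030 → 102.0 mireds.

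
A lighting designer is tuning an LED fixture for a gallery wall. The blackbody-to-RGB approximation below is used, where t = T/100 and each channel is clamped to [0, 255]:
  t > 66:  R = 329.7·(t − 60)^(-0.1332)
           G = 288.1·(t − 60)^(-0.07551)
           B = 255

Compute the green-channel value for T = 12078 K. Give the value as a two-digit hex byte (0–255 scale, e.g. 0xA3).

0xD3

t = 12078/100 = 120.78; the t > 66 branch applies.
G = 288.1·(120.78 − 60)^(-0.07551) = 288.1·60.78^(-0.07551) = 288.1·0.73334 = 211.277.
Rounded: 211; in hex, 0xD3.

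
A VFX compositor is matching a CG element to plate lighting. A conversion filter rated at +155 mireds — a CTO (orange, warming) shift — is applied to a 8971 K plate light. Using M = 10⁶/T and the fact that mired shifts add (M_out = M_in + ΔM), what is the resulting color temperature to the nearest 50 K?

M_in = 10⁶/8971 = 111.47 mireds.
M_out = 111.47 + (+155) = 266.47 mireds.
T_out = 10⁶/266.47 = 3752.8 K → 3750 K.

3750 K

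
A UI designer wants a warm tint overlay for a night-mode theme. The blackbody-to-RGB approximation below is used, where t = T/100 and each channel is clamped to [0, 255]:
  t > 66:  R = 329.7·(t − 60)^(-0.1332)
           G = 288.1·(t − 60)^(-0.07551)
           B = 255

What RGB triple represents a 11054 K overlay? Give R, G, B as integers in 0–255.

R=196, G=214, B=255

t = 11054/100 = 110.54; the t > 66 branch applies.
R = 329.7·(110.54 − 60)^(-0.1332) = 329.7·50.54^(-0.1332) = 329.7·0.59303 = 195.522.
G = 288.1·(110.54 − 60)^(-0.07551) = 288.1·50.54^(-0.07551) = 288.1·0.74363 = 214.241.
B = 255 by definition for t > 66.
Rounded: (196, 214, 255).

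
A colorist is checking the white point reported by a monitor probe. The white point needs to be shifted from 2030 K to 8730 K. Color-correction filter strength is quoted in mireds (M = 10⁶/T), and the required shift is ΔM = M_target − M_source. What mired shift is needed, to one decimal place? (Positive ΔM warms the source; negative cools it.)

-378.1 mireds

M_source = 10⁶/2030 = 492.611; M_target = 10⁶/8730 = 114.548.
ΔM = 114.548 − 492.611 = -378.063 → -378.1 mireds, a cooling shift.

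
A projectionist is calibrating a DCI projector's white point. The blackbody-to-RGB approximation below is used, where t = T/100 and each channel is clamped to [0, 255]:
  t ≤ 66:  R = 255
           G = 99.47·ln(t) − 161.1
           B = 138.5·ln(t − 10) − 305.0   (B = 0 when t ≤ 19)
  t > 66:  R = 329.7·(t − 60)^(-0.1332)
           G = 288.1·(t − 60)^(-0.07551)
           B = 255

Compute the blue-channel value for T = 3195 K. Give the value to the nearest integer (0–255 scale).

t = 3195/100 = 31.95; the t ≤ 66 branch applies.
B = 138.5·ln(31.95 − 10) − 305.0 = 138.5·ln 21.95 − 305.0 = 138.5·3.0888 − 305.0 = 122.794.
Rounded: 123.

123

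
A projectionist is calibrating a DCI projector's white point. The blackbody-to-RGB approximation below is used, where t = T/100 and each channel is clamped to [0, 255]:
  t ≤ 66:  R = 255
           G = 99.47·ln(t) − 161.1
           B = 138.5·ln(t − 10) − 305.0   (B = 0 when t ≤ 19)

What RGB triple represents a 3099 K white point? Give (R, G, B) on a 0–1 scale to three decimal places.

t = 3099/100 = 30.99; the t ≤ 66 branch applies.
R = 255 by definition for t ≤ 66.
G = 99.47·ln 30.99 − 161.1 = 99.47·3.4337 − 161.1 = 180.447.
B = 138.5·ln(30.99 − 10) − 305.0 = 138.5·ln 20.99 − 305.0 = 138.5·3.0440 − 305.0 = 116.600.
Dividing each by 255: (1.0000, 0.7076, 0.4573) → (1.000, 0.708, 0.457).

(1.000, 0.708, 0.457)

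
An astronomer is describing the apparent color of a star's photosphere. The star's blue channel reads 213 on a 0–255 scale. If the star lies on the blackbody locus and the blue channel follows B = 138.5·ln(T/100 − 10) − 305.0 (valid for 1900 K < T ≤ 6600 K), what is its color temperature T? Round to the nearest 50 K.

ln(t − 10) = (213 + 305.0) / 138.5 = 3.7401.
t − 10 = e^3.7401 = 42.101, so t = 52.101.
T = 100·t = 5210 K → 5200 K to the nearest 50 K.

5200 K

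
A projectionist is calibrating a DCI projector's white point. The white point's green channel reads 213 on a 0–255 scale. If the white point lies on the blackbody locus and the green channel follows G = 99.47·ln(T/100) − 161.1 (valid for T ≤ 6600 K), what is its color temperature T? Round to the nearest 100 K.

4300 K

ln t = (213 + 161.1) / 99.47 = 3.7609.
t = e^3.7609 = 42.989.
T = 100·t = 4299 K → 4300 K to the nearest 100 K.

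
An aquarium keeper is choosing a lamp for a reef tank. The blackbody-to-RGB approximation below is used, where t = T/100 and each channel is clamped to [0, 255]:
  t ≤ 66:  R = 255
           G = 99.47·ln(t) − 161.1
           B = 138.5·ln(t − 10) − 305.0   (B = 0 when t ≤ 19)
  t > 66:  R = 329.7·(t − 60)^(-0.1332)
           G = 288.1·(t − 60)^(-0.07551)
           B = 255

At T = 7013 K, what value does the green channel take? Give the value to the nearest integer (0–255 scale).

242

t = 7013/100 = 70.13; the t > 66 branch applies.
G = 288.1·(70.13 − 60)^(-0.07551) = 288.1·10.13^(-0.07551) = 288.1·0.83959 = 241.885.
Rounded: 242.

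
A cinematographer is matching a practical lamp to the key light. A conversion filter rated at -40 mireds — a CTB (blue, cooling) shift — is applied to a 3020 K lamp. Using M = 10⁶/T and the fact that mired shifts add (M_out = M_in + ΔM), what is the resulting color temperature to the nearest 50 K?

3450 K

M_in = 10⁶/3020 = 331.13 mireds.
M_out = 331.13 + (-40) = 291.13 mireds.
T_out = 10⁶/291.13 = 3434.9 K → 3450 K.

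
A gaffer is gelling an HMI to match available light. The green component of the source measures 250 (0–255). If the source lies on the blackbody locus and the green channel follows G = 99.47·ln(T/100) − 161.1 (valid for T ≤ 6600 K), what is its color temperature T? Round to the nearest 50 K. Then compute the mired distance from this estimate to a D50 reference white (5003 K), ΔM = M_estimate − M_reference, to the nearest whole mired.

-40 mireds

ln t = (250 + 161.1) / 99.47 = 4.1329.
t = e^4.1329 = 62.359.
T = 100·t = 6236 K → 6250 K to the nearest 50 K.
M_estimate = 10⁶/6250 = 160.00; M_reference = 10⁶/5003 = 199.88.
ΔM = 160.00 − 199.88 = -39.88 → -40 mireds.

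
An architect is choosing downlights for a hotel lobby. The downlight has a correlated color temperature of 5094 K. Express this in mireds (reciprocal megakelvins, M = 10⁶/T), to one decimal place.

196.3 mireds

M = 10⁶ / 5094 = 196.309 → 196.3 mireds.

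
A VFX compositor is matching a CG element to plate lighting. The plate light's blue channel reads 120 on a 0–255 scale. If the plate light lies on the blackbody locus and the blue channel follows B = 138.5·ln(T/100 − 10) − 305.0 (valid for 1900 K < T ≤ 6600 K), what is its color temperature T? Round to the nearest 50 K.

ln(t − 10) = (120 + 305.0) / 138.5 = 3.0686.
t − 10 = e^3.0686 = 21.512, so t = 31.512.
T = 100·t = 3151 K → 3150 K to the nearest 50 K.

3150 K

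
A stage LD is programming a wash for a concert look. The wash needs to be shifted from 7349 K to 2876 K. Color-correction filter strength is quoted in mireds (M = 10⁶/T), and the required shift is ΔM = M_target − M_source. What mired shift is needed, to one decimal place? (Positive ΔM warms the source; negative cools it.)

M_source = 10⁶/7349 = 136.073; M_target = 10⁶/2876 = 347.705.
ΔM = 347.705 − 136.073 = 211.632 → +211.6 mireds, a warming shift.

+211.6 mireds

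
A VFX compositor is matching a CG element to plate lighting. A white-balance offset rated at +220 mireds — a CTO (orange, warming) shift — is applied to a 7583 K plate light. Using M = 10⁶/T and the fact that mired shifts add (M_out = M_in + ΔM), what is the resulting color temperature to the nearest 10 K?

M_in = 10⁶/7583 = 131.87 mireds.
M_out = 131.87 + (+220) = 351.87 mireds.
T_out = 10⁶/351.87 = 2841.9 K → 2840 K.

2840 K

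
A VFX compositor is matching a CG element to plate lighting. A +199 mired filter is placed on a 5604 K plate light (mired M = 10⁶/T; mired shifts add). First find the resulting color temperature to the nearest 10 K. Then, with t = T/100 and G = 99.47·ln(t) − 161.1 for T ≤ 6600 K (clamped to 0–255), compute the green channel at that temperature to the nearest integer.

165

M_in = 10⁶/5604 = 178.44; M_out = 178.44 + (+199) = 377.44.
T_out = 10⁶/377.44 = 2649.4 K → 2650 K; t = 26.5.
G = 99.47·ln 26.5 − 161.1 = 99.47·3.2771 − 161.1 = 164.878.
Rounded: 165.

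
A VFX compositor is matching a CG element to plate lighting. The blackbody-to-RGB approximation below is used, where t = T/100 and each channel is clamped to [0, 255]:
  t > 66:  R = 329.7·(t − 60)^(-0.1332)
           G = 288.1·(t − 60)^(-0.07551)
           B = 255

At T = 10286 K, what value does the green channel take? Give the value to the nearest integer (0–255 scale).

217

t = 10286/100 = 102.86; the t > 66 branch applies.
G = 288.1·(102.86 − 60)^(-0.07551) = 288.1·42.86^(-0.07551) = 288.1·0.75295 = 216.924.
Rounded: 217.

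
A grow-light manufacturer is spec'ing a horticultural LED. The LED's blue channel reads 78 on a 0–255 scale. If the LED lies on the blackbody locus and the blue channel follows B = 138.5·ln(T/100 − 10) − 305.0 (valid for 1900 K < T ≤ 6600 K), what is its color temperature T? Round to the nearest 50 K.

ln(t − 10) = (78 + 305.0) / 138.5 = 2.7653.
t − 10 = e^2.7653 = 15.884, so t = 25.884.
T = 100·t = 2588 K → 2600 K to the nearest 50 K.

2600 K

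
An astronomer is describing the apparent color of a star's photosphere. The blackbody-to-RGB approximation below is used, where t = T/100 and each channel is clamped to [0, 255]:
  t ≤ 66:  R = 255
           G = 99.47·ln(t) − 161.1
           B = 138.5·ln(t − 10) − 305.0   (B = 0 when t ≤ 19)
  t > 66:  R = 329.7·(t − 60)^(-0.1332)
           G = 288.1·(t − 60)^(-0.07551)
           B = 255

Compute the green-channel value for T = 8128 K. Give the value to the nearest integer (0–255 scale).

t = 8128/100 = 81.28; the t > 66 branch applies.
G = 288.1·(81.28 − 60)^(-0.07551) = 288.1·21.28^(-0.07551) = 288.1·0.79383 = 228.701.
Rounded: 229.

229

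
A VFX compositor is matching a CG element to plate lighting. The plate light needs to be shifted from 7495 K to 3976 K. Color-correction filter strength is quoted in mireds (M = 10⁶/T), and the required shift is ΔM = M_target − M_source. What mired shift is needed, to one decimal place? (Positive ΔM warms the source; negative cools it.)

M_source = 10⁶/7495 = 133.422; M_target = 10⁶/3976 = 251.509.
ΔM = 251.509 − 133.422 = 118.087 → +118.1 mireds, a warming shift.

+118.1 mireds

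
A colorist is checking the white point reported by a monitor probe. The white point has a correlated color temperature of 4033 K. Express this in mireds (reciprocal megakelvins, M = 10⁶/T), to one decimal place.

248.0 mireds

M = 10⁶ / 4033 = 247.954 → 248.0 mireds.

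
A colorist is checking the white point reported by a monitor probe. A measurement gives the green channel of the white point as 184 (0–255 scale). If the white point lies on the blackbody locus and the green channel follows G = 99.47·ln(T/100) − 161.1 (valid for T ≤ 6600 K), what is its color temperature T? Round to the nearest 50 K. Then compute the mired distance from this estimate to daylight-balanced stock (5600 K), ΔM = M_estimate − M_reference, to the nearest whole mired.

+134 mireds

ln t = (184 + 161.1) / 99.47 = 3.4694.
t = e^3.4694 = 32.117.
T = 100·t = 3212 K → 3200 K to the nearest 50 K.
M_estimate = 10⁶/3200 = 312.50; M_reference = 10⁶/5600 = 178.57.
ΔM = 312.50 − 178.57 = 133.93 → +134 mireds.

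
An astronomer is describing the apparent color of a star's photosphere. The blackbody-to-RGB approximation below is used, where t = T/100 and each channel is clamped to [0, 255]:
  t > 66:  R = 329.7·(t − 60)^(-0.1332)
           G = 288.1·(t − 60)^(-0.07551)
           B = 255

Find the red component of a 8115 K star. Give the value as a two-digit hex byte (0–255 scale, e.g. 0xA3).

t = 8115/100 = 81.15; the t > 66 branch applies.
R = 329.7·(81.15 − 60)^(-0.1332) = 329.7·21.15^(-0.1332) = 329.7·0.66599 = 219.577.
Rounded: 220; in hex, 0xDC.

0xDC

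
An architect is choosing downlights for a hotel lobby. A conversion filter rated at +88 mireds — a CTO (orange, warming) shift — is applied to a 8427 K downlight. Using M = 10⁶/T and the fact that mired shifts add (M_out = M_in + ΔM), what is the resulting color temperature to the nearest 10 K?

4840 K

M_in = 10⁶/8427 = 118.67 mireds.
M_out = 118.67 + (+88) = 206.67 mireds.
T_out = 10⁶/206.67 = 4838.7 K → 4840 K.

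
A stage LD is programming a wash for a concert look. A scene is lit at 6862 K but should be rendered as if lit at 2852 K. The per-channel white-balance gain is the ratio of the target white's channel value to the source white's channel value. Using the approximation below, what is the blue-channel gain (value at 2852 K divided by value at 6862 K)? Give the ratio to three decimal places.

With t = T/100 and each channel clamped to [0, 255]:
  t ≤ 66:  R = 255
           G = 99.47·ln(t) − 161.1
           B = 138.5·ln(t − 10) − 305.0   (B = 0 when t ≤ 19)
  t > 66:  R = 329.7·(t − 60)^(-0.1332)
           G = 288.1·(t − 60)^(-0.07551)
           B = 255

0.389

At 6862 K (t = 68.62):
  B = 255 by definition for t > 66.
At 2852 K (t = 28.52):
  B = 138.5·ln(28.52 − 10) − 305.0 = 138.5·ln 18.52 − 305.0 = 138.5·2.9189 − 305.0 = 99.261.
Gain = 99.261 / 255.000 = 0.3893 → 0.389.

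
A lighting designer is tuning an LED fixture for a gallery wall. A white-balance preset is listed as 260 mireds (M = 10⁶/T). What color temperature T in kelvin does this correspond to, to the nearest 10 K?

T = 10⁶ / 260 = 3846.15 K → 3850 K.

3850 K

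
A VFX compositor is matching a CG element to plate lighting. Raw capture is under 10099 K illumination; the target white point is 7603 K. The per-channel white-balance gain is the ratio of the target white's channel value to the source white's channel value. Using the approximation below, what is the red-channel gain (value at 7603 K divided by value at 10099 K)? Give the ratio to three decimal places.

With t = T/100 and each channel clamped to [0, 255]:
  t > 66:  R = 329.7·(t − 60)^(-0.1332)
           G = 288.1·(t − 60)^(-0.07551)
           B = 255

1.133

At 10099 K (t = 100.99):
  R = 329.7·(100.99 − 60)^(-0.1332) = 329.7·40.99^(-0.1332) = 329.7·0.60981 = 201.053.
At 7603 K (t = 76.03):
  R = 329.7·(76.03 − 60)^(-0.1332) = 329.7·16.03^(-0.1332) = 329.7·0.69104 = 227.836.
Gain = 227.836 / 201.053 = 1.1332 → 1.133.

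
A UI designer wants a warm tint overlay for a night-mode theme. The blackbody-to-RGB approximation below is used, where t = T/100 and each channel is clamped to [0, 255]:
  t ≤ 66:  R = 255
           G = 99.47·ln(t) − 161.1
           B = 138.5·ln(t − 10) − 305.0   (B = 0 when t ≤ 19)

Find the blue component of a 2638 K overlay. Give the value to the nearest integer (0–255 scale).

82

t = 2638/100 = 26.38; the t ≤ 66 branch applies.
B = 138.5·ln(26.38 − 10) − 305.0 = 138.5·ln 16.38 − 305.0 = 138.5·2.7961 − 305.0 = 82.254.
Rounded: 82.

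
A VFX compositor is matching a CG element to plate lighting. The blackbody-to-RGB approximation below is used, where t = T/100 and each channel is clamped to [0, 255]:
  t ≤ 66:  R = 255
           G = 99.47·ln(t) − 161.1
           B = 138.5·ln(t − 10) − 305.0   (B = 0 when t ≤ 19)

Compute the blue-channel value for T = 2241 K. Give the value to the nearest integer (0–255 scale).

t = 2241/100 = 22.41; the t ≤ 66 branch applies.
B = 138.5·ln(22.41 − 10) − 305.0 = 138.5·ln 12.41 − 305.0 = 138.5·2.5185 − 305.0 = 43.813.
Rounded: 44.

44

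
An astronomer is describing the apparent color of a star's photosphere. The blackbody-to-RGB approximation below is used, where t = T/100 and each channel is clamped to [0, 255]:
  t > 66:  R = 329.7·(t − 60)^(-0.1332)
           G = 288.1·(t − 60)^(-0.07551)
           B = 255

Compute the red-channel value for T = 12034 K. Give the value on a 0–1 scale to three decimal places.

0.749

t = 12034/100 = 120.34; the t > 66 branch applies.
R = 329.7·(120.34 − 60)^(-0.1332) = 329.7·60.34^(-0.1332) = 329.7·0.57919 = 190.960.
On a 0–1 scale: 190.960/255 = 0.7489 → 0.749.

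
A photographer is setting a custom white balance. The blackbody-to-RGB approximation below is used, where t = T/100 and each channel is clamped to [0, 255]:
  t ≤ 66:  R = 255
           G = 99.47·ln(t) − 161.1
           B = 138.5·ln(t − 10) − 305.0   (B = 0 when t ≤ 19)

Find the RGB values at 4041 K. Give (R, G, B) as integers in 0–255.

t = 4041/100 = 40.41; the t ≤ 66 branch applies.
R = 255 by definition for t ≤ 66.
G = 99.47·ln 40.41 − 161.1 = 99.47·3.6991 − 161.1 = 206.847.
B = 138.5·ln(40.41 − 10) − 305.0 = 138.5·ln 30.41 − 305.0 = 138.5·3.4148 − 305.0 = 167.946.
Rounded: (255, 207, 168).

(255, 207, 168)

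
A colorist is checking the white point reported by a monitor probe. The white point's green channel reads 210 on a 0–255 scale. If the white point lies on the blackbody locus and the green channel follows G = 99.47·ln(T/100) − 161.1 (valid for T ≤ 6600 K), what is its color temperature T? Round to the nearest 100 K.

4200 K

ln t = (210 + 161.1) / 99.47 = 3.7308.
t = e^3.7308 = 41.711.
T = 100·t = 4171 K → 4200 K to the nearest 100 K.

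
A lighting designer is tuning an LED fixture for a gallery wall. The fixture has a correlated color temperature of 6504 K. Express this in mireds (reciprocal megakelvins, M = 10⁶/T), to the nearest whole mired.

M = 10⁶ / 6504 = 153.752 → 154 mireds.

154 mireds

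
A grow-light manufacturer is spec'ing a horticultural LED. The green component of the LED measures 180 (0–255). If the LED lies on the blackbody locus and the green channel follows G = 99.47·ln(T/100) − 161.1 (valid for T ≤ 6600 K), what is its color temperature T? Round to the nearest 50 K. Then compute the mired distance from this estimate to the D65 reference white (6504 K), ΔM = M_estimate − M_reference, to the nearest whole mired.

+169 mireds

ln t = (180 + 161.1) / 99.47 = 3.4292.
t = e^3.4292 = 30.851.
T = 100·t = 3085 K → 3100 K to the nearest 50 K.
M_estimate = 10⁶/3100 = 322.58; M_reference = 10⁶/6504 = 153.75.
ΔM = 322.58 − 153.75 = 168.83 → +169 mireds.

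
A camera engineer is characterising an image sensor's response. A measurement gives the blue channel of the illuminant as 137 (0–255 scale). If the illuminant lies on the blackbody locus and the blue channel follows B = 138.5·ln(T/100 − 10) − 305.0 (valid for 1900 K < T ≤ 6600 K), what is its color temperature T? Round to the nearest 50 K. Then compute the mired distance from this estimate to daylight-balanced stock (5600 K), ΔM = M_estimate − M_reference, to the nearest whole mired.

+111 mireds

ln(t − 10) = (137 + 305.0) / 138.5 = 3.1913.
t − 10 = e^3.1913 = 24.321, so t = 34.321.
T = 100·t = 3432 K → 3450 K to the nearest 50 K.
M_estimate = 10⁶/3450 = 289.86; M_reference = 10⁶/5600 = 178.57.
ΔM = 289.86 − 178.57 = 111.28 → +111 mireds.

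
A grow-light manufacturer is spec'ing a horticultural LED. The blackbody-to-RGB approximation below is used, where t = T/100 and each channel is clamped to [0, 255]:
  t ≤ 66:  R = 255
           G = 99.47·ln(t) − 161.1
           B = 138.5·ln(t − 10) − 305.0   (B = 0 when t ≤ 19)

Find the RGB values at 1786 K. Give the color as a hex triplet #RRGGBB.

t = 1786/100 = 17.86; the t ≤ 66 branch applies.
R = 255 by definition for t ≤ 66.
G = 99.47·ln 17.86 − 161.1 = 99.47·2.8826 − 161.1 = 125.629.
t = 17.86 ≤ 19, so B = 0.
Rounded: (255, 126, 0).
In hex: #FF7E00.

#FF7E00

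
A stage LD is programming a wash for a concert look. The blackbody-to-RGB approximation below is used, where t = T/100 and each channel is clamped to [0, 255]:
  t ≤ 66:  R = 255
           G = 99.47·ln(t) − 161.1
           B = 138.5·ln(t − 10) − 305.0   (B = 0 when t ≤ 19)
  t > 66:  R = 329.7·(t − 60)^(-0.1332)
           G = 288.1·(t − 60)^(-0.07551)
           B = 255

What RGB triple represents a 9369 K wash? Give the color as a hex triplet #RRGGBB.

t = 9369/100 = 93.69; the t > 66 branch applies.
R = 329.7·(93.69 − 60)^(-0.1332) = 329.7·33.69^(-0.1332) = 329.7·0.62595 = 206.374.
G = 288.1·(93.69 − 60)^(-0.07551) = 288.1·33.69^(-0.07551) = 288.1·0.76676 = 220.903.
B = 255 by definition for t > 66.
Rounded: (206, 221, 255).
In hex: #CEDDFF.

#CEDDFF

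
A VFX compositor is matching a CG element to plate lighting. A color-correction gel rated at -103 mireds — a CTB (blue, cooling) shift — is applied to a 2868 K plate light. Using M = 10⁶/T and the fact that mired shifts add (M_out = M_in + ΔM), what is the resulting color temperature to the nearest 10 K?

4070 K

M_in = 10⁶/2868 = 348.68 mireds.
M_out = 348.68 + (-103) = 245.68 mireds.
T_out = 10⁶/245.68 = 4070.4 K → 4070 K.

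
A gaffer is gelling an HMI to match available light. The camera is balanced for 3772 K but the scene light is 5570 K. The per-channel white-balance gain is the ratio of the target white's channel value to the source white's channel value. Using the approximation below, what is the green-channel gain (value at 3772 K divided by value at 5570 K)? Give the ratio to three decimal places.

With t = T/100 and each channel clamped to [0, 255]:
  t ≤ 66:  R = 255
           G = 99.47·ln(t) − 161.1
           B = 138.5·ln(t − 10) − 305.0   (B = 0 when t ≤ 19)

At 5570 K (t = 55.7):
  G = 99.47·ln 55.7 − 161.1 = 99.47·4.0200 − 161.1 = 238.767.
At 3772 K (t = 37.72):
  G = 99.47·ln 37.72 − 161.1 = 99.47·3.6302 − 161.1 = 199.995.
Gain = 199.995 / 238.767 = 0.8376 → 0.838.

0.838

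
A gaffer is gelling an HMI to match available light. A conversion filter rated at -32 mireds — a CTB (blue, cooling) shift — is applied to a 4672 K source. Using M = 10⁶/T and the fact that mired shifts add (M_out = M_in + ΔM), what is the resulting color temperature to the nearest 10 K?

5490 K

M_in = 10⁶/4672 = 214.04 mireds.
M_out = 214.04 + (-32) = 182.04 mireds.
T_out = 10⁶/182.04 = 5493.3 K → 5490 K.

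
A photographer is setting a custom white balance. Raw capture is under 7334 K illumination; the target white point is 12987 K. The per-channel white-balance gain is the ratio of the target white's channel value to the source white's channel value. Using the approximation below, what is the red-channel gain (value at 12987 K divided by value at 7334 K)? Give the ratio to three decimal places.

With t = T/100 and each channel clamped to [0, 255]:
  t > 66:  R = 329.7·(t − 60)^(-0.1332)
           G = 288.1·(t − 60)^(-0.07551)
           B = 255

0.802

At 7334 K (t = 73.34):
  R = 329.7·(73.34 − 60)^(-0.1332) = 329.7·13.34^(-0.1332) = 329.7·0.70816 = 233.479.
At 12987 K (t = 129.87):
  R = 329.7·(129.87 − 60)^(-0.1332) = 329.7·69.87^(-0.1332) = 329.7·0.56799 = 187.266.
Gain = 187.266 / 233.479 = 0.8021 → 0.802.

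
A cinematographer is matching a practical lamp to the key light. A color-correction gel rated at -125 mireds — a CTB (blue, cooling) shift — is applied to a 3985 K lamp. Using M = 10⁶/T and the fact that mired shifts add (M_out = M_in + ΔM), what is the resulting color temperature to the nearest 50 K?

7950 K

M_in = 10⁶/3985 = 250.94 mireds.
M_out = 250.94 + (-125) = 125.94 mireds.
T_out = 10⁶/125.94 = 7940.2 K → 7950 K.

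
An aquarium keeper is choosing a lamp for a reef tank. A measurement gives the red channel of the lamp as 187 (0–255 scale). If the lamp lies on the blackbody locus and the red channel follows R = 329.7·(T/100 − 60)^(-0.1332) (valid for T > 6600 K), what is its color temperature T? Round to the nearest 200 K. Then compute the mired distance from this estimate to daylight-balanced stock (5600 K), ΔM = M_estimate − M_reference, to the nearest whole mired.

-102 mireds

(t − 60)^(-0.1332) = 187/329.7 = 0.56718.
t − 60 = 0.56718^(1/-0.1332) = 0.56718^(-7.508) = 70.620, so t = 130.620.
T = 100·t = 13062 K → 13000 K to the nearest 200 K.
M_estimate = 10⁶/13000 = 76.92; M_reference = 10⁶/5600 = 178.57.
ΔM = 76.92 − 178.57 = -101.65 → -102 mireds.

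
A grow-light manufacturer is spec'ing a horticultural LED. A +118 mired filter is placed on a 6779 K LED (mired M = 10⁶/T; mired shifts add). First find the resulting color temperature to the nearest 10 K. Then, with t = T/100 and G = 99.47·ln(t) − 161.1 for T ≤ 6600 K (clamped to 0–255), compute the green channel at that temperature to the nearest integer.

200

M_in = 10⁶/6779 = 147.51; M_out = 147.51 + (+118) = 265.51.
T_out = 10⁶/265.51 = 3766.3 K → 3770 K; t = 37.7.
G = 99.47·ln 37.7 − 161.1 = 99.47·3.6297 − 161.1 = 199.942.
Rounded: 200.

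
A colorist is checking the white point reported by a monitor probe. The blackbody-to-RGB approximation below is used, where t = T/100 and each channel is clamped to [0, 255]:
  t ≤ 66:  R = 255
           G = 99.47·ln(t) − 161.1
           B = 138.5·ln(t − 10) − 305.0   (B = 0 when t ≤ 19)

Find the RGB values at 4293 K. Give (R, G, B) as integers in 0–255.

t = 4293/100 = 42.93; the t ≤ 66 branch applies.
R = 255 by definition for t ≤ 66.
G = 99.47·ln 42.93 − 161.1 = 99.47·3.7596 − 161.1 = 212.865.
B = 138.5·ln(42.93 − 10) − 305.0 = 138.5·ln 32.93 − 305.0 = 138.5·3.4944 − 305.0 = 178.972.
Rounded: (255, 213, 179).

(255, 213, 179)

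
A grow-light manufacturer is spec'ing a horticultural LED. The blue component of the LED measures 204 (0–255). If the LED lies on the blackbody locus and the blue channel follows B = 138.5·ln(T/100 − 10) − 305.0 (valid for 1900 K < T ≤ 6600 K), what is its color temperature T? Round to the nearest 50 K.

ln(t − 10) = (204 + 305.0) / 138.5 = 3.6751.
t − 10 = e^3.6751 = 39.452, so t = 49.452.
T = 100·t = 4945 K → 4950 K to the nearest 50 K.

4950 K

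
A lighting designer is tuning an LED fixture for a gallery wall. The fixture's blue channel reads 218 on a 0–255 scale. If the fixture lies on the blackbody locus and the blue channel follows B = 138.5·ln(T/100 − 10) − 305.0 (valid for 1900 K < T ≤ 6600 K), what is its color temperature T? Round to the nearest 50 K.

ln(t − 10) = (218 + 305.0) / 138.5 = 3.7762.
t − 10 = e^3.7762 = 43.649, so t = 53.649.
T = 100·t = 5365 K → 5350 K to the nearest 50 K.

5350 K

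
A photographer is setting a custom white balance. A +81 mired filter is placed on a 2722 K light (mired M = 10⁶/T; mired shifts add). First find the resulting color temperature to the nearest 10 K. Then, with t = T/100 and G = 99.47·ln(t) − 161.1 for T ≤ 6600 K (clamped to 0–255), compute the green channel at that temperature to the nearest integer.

148

M_in = 10⁶/2722 = 367.38; M_out = 367.38 + (+81) = 448.38.
T_out = 10⁶/448.38 = 2230.3 K → 2230 K; t = 22.3.
G = 99.47·ln 22.3 − 161.1 = 99.47·3.1046 − 161.1 = 147.713.
Rounded: 148.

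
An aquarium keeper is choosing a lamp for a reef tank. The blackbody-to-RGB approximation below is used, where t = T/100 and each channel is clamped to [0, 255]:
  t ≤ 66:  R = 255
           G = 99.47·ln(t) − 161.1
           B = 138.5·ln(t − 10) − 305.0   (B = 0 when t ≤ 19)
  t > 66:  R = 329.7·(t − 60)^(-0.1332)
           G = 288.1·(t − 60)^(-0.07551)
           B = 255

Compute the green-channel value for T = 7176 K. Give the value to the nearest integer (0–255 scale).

239

t = 7176/100 = 71.76; the t > 66 branch applies.
G = 288.1·(71.76 − 60)^(-0.07551) = 288.1·11.76^(-0.07551) = 288.1·0.83018 = 239.176.
Rounded: 239.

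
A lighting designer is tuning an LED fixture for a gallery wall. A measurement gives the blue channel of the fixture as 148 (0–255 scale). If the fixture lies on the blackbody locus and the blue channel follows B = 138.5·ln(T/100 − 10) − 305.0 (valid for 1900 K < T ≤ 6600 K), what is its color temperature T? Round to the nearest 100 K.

3600 K

ln(t − 10) = (148 + 305.0) / 138.5 = 3.2708.
t − 10 = e^3.2708 = 26.331, so t = 36.331.
T = 100·t = 3633 K → 3600 K to the nearest 100 K.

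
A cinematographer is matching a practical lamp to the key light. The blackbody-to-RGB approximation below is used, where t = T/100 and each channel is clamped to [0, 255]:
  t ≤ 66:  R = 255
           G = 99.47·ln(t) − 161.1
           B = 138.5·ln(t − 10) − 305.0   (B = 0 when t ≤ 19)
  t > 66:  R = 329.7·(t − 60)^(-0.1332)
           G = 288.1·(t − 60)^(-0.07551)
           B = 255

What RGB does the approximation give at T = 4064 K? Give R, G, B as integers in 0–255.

t = 4064/100 = 40.64; the t ≤ 66 branch applies.
R = 255 by definition for t ≤ 66.
G = 99.47·ln 40.64 − 161.1 = 99.47·3.7048 − 161.1 = 207.412.
B = 138.5·ln(40.64 − 10) − 305.0 = 138.5·ln 30.64 − 305.0 = 138.5·3.4223 − 305.0 = 168.989.
Rounded: (255, 207, 169).

R=255, G=207, B=169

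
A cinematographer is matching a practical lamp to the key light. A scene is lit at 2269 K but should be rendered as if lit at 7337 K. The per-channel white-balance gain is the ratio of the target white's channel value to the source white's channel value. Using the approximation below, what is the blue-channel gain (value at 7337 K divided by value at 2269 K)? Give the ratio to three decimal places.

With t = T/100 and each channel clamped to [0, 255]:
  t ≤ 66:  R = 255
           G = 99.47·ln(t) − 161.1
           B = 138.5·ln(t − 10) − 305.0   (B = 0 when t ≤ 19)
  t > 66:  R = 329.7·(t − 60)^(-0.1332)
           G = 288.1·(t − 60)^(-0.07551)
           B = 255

5.437

At 2269 K (t = 22.69):
  B = 138.5·ln(22.69 − 10) − 305.0 = 138.5·ln 12.69 − 305.0 = 138.5·2.5408 − 305.0 = 46.903.
At 7337 K (t = 73.37):
  B = 255 by definition for t > 66.
Gain = 255.000 / 46.903 = 5.4368 → 5.437.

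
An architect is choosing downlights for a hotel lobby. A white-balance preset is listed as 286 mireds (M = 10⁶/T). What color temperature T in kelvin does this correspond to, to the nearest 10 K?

T = 10⁶ / 286 = 3496.50 K → 3500 K.

3500 K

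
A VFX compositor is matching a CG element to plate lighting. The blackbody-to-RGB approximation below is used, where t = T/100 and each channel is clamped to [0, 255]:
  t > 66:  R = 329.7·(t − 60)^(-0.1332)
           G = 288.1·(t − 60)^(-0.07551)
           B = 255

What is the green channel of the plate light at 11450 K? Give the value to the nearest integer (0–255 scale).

t = 11450/100 = 114.5; the t > 66 branch applies.
G = 288.1·(114.5 − 60)^(-0.07551) = 288.1·54.5^(-0.07551) = 288.1·0.73941 = 213.024.
Rounded: 213.

213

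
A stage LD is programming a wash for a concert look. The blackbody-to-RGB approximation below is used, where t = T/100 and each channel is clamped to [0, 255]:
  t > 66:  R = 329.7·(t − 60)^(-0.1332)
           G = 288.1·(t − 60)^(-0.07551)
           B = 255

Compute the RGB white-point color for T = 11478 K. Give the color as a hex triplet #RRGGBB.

t = 11478/100 = 114.78; the t > 66 branch applies.
R = 329.7·(114.78 − 60)^(-0.1332) = 329.7·54.78^(-0.1332) = 329.7·0.58670 = 193.435.
G = 288.1·(114.78 − 60)^(-0.07551) = 288.1·54.78^(-0.07551) = 288.1·0.73912 = 212.941.
B = 255 by definition for t > 66.
Rounded: (193, 213, 255).
In hex: #C1D5FF.

#C1D5FF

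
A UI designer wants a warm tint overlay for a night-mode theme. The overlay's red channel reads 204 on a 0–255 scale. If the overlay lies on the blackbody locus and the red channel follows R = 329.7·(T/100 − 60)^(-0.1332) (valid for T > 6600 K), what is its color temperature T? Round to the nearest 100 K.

9700 K

(t − 60)^(-0.1332) = 204/329.7 = 0.61874.
t − 60 = 0.61874^(1/-0.1332) = 0.61874^(-7.508) = 36.748, so t = 96.748.
T = 100·t = 9675 K → 9700 K to the nearest 100 K.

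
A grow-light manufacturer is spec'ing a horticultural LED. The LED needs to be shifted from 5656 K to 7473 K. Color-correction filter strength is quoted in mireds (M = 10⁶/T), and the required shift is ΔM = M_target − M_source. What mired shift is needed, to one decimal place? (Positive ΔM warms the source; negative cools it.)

-43.0 mireds

M_source = 10⁶/5656 = 176.803; M_target = 10⁶/7473 = 133.815.
ΔM = 133.815 − 176.803 = -42.988 → -43.0 mireds, a cooling shift.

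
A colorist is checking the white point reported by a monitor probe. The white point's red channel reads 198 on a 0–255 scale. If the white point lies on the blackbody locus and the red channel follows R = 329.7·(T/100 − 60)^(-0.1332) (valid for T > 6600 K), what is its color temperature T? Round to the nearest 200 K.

10600 K

(t − 60)^(-0.1332) = 198/329.7 = 0.60055.
t − 60 = 0.60055^(1/-0.1332) = 0.60055^(-7.508) = 45.980, so t = 105.980.
T = 100·t = 10598 K → 10600 K to the nearest 200 K.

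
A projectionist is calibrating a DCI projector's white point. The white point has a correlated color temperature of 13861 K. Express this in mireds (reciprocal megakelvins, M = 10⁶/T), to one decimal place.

72.1 mireds

M = 10⁶ / 13861 = 72.145 → 72.1 mireds.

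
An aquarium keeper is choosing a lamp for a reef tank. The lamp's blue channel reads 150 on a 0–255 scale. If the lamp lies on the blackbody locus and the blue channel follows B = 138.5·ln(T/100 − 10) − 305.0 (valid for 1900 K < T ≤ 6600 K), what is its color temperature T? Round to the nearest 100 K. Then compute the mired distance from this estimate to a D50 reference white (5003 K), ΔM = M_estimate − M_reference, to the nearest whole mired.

+70 mireds

ln(t − 10) = (150 + 305.0) / 138.5 = 3.2852.
t − 10 = e^3.2852 = 26.714, so t = 36.714.
T = 100·t = 3671 K → 3700 K to the nearest 100 K.
M_estimate = 10⁶/3700 = 270.27; M_reference = 10⁶/5003 = 199.88.
ΔM = 270.27 − 199.88 = 70.39 → +70 mireds.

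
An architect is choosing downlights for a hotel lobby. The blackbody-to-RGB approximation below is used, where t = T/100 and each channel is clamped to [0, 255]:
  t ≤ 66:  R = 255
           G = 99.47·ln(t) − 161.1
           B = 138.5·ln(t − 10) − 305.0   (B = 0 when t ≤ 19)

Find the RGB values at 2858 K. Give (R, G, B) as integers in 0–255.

t = 2858/100 = 28.58; the t ≤ 66 branch applies.
R = 255 by definition for t ≤ 66.
G = 99.47·ln 28.58 − 161.1 = 99.47·3.3527 − 161.1 = 172.394.
B = 138.5·ln(28.58 − 10) − 305.0 = 138.5·ln 18.58 − 305.0 = 138.5·2.9221 − 305.0 = 99.709.
Rounded: (255, 172, 100).

(255, 172, 100)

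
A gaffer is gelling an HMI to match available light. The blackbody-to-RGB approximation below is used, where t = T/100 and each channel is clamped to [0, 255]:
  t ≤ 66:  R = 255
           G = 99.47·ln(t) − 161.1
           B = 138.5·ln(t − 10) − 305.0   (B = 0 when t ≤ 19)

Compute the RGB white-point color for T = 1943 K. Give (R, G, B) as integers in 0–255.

t = 1943/100 = 19.43; the t ≤ 66 branch applies.
R = 255 by definition for t ≤ 66.
G = 99.47·ln 19.43 − 161.1 = 99.47·2.9668 − 161.1 = 134.009.
B = 138.5·ln(19.43 − 10) − 305.0 = 138.5·ln 9.43 − 305.0 = 138.5·2.2439 − 305.0 = 5.780.
Rounded: (255, 134, 6).

(255, 134, 6)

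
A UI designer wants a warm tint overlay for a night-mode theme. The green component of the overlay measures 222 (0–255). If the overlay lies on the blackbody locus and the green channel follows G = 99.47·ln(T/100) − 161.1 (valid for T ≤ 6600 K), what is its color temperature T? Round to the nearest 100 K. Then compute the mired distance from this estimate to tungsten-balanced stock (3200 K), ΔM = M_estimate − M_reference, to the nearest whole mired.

-100 mireds

ln t = (222 + 161.1) / 99.47 = 3.8514.
t = e^3.8514 = 47.059.
T = 100·t = 4706 K → 4700 K to the nearest 100 K.
M_estimate = 10⁶/4700 = 212.77; M_reference = 10⁶/3200 = 312.50.
ΔM = 212.77 − 312.50 = -99.73 → -100 mireds.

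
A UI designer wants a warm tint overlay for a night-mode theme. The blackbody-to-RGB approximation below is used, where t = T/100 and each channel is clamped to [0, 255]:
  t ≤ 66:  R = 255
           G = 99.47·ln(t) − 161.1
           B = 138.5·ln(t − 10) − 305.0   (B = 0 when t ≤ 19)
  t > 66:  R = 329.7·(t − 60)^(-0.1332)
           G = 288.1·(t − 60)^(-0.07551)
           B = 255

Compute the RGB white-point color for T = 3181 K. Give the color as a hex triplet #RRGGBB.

t = 3181/100 = 31.81; the t ≤ 66 branch applies.
R = 255 by definition for t ≤ 66.
G = 99.47·ln 31.81 − 161.1 = 99.47·3.4598 − 161.1 = 183.044.
B = 138.5·ln(31.81 − 10) − 305.0 = 138.5·ln 21.81 − 305.0 = 138.5·3.0824 − 305.0 = 121.908.
Rounded: (255, 183, 122).
In hex: #FFB77A.

#FFB77A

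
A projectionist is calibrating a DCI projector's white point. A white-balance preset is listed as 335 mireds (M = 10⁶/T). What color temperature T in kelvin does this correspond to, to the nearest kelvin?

2985 K

T = 10⁶ / 335 = 2985.07 K → 2985 K.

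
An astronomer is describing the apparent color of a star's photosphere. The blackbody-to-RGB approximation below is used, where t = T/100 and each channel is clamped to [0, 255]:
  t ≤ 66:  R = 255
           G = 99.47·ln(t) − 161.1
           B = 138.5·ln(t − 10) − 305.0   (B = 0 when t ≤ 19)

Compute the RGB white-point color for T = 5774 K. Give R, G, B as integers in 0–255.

R=255, G=242, B=230

t = 5774/100 = 57.74; the t ≤ 66 branch applies.
R = 255 by definition for t ≤ 66.
G = 99.47·ln 57.74 − 161.1 = 99.47·4.0560 − 161.1 = 242.345.
B = 138.5·ln(57.74 − 10) − 305.0 = 138.5·ln 47.74 − 305.0 = 138.5·3.8658 − 305.0 = 230.409.
Rounded: (255, 242, 230).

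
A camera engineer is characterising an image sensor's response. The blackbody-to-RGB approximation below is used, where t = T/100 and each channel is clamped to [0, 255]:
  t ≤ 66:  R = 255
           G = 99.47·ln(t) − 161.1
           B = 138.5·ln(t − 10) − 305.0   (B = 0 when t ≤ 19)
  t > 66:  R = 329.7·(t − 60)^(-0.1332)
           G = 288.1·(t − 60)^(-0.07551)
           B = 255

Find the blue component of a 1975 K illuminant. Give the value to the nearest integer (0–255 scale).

t = 1975/100 = 19.75; the t ≤ 66 branch applies.
B = 138.5·ln(19.75 − 10) − 305.0 = 138.5·ln 9.75 − 305.0 = 138.5·2.2773 − 305.0 = 10.402.
Rounded: 10.

10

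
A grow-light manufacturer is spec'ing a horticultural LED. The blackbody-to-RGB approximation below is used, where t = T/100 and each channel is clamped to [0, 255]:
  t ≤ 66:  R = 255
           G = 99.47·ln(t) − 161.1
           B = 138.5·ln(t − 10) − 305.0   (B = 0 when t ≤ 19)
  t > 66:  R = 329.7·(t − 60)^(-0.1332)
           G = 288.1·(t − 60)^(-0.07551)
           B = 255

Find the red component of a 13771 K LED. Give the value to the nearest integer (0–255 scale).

t = 13771/100 = 137.71; the t > 66 branch applies.
R = 329.7·(137.71 − 60)^(-0.1332) = 329.7·77.71^(-0.1332) = 329.7·0.56000 = 184.632.
Rounded: 185.

185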